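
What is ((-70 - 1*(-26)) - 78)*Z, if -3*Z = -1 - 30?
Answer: -3782/3 ≈ -1260.7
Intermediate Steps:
Z = 31/3 (Z = -(-1 - 30)/3 = -⅓*(-31) = 31/3 ≈ 10.333)
((-70 - 1*(-26)) - 78)*Z = ((-70 - 1*(-26)) - 78)*(31/3) = ((-70 + 26) - 78)*(31/3) = (-44 - 78)*(31/3) = -122*31/3 = -3782/3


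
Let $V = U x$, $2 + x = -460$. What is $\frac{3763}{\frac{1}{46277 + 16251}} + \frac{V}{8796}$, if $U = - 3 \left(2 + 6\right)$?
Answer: $\frac{172469670236}{733} \approx 2.3529 \cdot 10^{8}$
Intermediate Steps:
$x = -462$ ($x = -2 - 460 = -462$)
$U = -24$ ($U = \left(-3\right) 8 = -24$)
$V = 11088$ ($V = \left(-24\right) \left(-462\right) = 11088$)
$\frac{3763}{\frac{1}{46277 + 16251}} + \frac{V}{8796} = \frac{3763}{\frac{1}{46277 + 16251}} + \frac{11088}{8796} = \frac{3763}{\frac{1}{62528}} + 11088 \cdot \frac{1}{8796} = 3763 \frac{1}{\frac{1}{62528}} + \frac{924}{733} = 3763 \cdot 62528 + \frac{924}{733} = 235292864 + \frac{924}{733} = \frac{172469670236}{733}$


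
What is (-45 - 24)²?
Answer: 4761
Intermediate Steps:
(-45 - 24)² = (-69)² = 4761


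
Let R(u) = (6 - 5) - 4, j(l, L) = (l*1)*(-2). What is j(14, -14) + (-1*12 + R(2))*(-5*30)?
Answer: 2222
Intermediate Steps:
j(l, L) = -2*l (j(l, L) = l*(-2) = -2*l)
R(u) = -3 (R(u) = 1 - 4 = -3)
j(14, -14) + (-1*12 + R(2))*(-5*30) = -2*14 + (-1*12 - 3)*(-5*30) = -28 + (-12 - 3)*(-150) = -28 - 15*(-150) = -28 + 2250 = 2222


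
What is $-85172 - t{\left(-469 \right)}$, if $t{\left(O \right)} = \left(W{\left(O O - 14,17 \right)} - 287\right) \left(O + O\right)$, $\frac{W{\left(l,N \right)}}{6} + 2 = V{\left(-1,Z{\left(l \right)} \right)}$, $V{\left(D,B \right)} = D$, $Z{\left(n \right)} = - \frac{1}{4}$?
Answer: $-371262$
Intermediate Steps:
$Z{\left(n \right)} = - \frac{1}{4}$ ($Z{\left(n \right)} = \left(-1\right) \frac{1}{4} = - \frac{1}{4}$)
$W{\left(l,N \right)} = -18$ ($W{\left(l,N \right)} = -12 + 6 \left(-1\right) = -12 - 6 = -18$)
$t{\left(O \right)} = - 610 O$ ($t{\left(O \right)} = \left(-18 - 287\right) \left(O + O\right) = - 305 \cdot 2 O = - 610 O$)
$-85172 - t{\left(-469 \right)} = -85172 - \left(-610\right) \left(-469\right) = -85172 - 286090 = -371262$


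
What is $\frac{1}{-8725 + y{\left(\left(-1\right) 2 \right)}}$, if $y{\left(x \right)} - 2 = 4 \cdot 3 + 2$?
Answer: $- \frac{1}{8709} \approx -0.00011482$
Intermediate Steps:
$y{\left(x \right)} = 16$ ($y{\left(x \right)} = 2 + \left(4 \cdot 3 + 2\right) = 2 + \left(12 + 2\right) = 2 + 14 = 16$)
$\frac{1}{-8725 + y{\left(\left(-1\right) 2 \right)}} = \frac{1}{-8725 + 16} = \frac{1}{-8709} = - \frac{1}{8709}$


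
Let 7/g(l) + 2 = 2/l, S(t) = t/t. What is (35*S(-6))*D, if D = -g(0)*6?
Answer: 0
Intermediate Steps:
S(t) = 1
g(l) = 7/(-2 + 2/l)
D = 0 (D = -(-7)*0/(-2 + 2*0)*6 = -(-7)*0/(-2 + 0)*6 = -(-7)*0/(-2)*6 = -(-7)*0*(-1)/2*6 = -1*0*6 = 0*6 = 0)
(35*S(-6))*D = (35*1)*0 = 35*0 = 0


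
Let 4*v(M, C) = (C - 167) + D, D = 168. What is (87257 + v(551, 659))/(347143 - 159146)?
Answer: 87422/187997 ≈ 0.46502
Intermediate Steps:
v(M, C) = ¼ + C/4 (v(M, C) = ((C - 167) + 168)/4 = ((-167 + C) + 168)/4 = (1 + C)/4 = ¼ + C/4)
(87257 + v(551, 659))/(347143 - 159146) = (87257 + (¼ + (¼)*659))/(347143 - 159146) = (87257 + (¼ + 659/4))/187997 = (87257 + 165)*(1/187997) = 87422*(1/187997) = 87422/187997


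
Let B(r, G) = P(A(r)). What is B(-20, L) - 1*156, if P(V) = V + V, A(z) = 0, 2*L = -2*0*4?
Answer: -156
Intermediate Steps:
L = 0 (L = (-2*0*4)/2 = (0*4)/2 = (½)*0 = 0)
P(V) = 2*V
B(r, G) = 0 (B(r, G) = 2*0 = 0)
B(-20, L) - 1*156 = 0 - 1*156 = 0 - 156 = -156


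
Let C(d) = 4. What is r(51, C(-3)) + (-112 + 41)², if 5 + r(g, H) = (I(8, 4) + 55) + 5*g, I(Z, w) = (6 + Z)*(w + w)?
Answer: 5458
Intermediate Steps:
I(Z, w) = 2*w*(6 + Z) (I(Z, w) = (6 + Z)*(2*w) = 2*w*(6 + Z))
r(g, H) = 162 + 5*g (r(g, H) = -5 + ((2*4*(6 + 8) + 55) + 5*g) = -5 + ((2*4*14 + 55) + 5*g) = -5 + ((112 + 55) + 5*g) = -5 + (167 + 5*g) = 162 + 5*g)
r(51, C(-3)) + (-112 + 41)² = (162 + 5*51) + (-112 + 41)² = (162 + 255) + (-71)² = 417 + 5041 = 5458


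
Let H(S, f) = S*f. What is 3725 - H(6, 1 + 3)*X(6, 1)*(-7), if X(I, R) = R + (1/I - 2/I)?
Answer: 3865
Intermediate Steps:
X(I, R) = R - 1/I (X(I, R) = R + (1/I - 2/I) = R - 1/I)
3725 - H(6, 1 + 3)*X(6, 1)*(-7) = 3725 - (6*(1 + 3))*(1 - 1/6)*(-7) = 3725 - (6*4)*(1 - 1*⅙)*(-7) = 3725 - 24*(1 - ⅙)*(-7) = 3725 - 24*(⅚)*(-7) = 3725 - 20*(-7) = 3725 - 1*(-140) = 3725 + 140 = 3865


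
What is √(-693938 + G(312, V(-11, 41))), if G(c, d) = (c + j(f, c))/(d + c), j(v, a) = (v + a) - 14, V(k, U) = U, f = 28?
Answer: 2*I*√21617673757/353 ≈ 833.03*I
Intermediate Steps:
j(v, a) = -14 + a + v (j(v, a) = (a + v) - 14 = -14 + a + v)
G(c, d) = (14 + 2*c)/(c + d) (G(c, d) = (c + (-14 + c + 28))/(d + c) = (c + (14 + c))/(c + d) = (14 + 2*c)/(c + d))
√(-693938 + G(312, V(-11, 41))) = √(-693938 + 2*(7 + 312)/(312 + 41)) = √(-693938 + 2*319/353) = √(-693938 + 2*(1/353)*319) = √(-693938 + 638/353) = √(-244959476/353) = 2*I*√21617673757/353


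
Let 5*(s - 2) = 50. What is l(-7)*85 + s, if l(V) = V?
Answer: -583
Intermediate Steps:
s = 12 (s = 2 + (1/5)*50 = 2 + 10 = 12)
l(-7)*85 + s = -7*85 + 12 = -595 + 12 = -583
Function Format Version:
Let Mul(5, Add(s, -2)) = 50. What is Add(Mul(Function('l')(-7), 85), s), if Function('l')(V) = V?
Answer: -583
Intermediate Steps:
s = 12 (s = Add(2, Mul(Rational(1, 5), 50)) = Add(2, 10) = 12)
Add(Mul(Function('l')(-7), 85), s) = Add(Mul(-7, 85), 12) = Add(-595, 12) = -583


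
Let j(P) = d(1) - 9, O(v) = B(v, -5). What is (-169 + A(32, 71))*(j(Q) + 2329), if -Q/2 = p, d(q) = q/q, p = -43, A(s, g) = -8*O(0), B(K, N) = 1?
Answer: -410817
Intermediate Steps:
O(v) = 1
A(s, g) = -8 (A(s, g) = -8*1 = -8)
d(q) = 1
Q = 86 (Q = -2*(-43) = 86)
j(P) = -8 (j(P) = 1 - 9 = -8)
(-169 + A(32, 71))*(j(Q) + 2329) = (-169 - 8)*(-8 + 2329) = -177*2321 = -410817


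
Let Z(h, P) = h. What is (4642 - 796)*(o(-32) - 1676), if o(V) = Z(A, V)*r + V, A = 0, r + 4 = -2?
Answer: -6568968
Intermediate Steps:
r = -6 (r = -4 - 2 = -6)
o(V) = V (o(V) = 0*(-6) + V = 0 + V = V)
(4642 - 796)*(o(-32) - 1676) = (4642 - 796)*(-32 - 1676) = 3846*(-1708) = -6568968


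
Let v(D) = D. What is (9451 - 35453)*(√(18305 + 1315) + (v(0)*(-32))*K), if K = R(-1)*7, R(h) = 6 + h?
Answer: -156012*√545 ≈ -3.6421e+6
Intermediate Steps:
K = 35 (K = (6 - 1)*7 = 5*7 = 35)
(9451 - 35453)*(√(18305 + 1315) + (v(0)*(-32))*K) = (9451 - 35453)*(√(18305 + 1315) + (0*(-32))*35) = -26002*(√19620 + 0*35) = -26002*(6*√545 + 0) = -156012*√545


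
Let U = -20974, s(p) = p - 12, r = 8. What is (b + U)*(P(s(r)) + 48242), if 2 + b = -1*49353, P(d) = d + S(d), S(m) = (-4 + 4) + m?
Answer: -3392248986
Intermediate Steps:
S(m) = m (S(m) = 0 + m = m)
s(p) = -12 + p
P(d) = 2*d (P(d) = d + d = 2*d)
b = -49355 (b = -2 - 1*49353 = -2 - 49353 = -49355)
(b + U)*(P(s(r)) + 48242) = (-49355 - 20974)*(2*(-12 + 8) + 48242) = -70329*(2*(-4) + 48242) = -70329*(-8 + 48242) = -70329*48234 = -3392248986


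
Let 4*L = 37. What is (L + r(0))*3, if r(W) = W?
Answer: 111/4 ≈ 27.750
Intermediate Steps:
L = 37/4 (L = (¼)*37 = 37/4 ≈ 9.2500)
(L + r(0))*3 = (37/4 + 0)*3 = (37/4)*3 = 111/4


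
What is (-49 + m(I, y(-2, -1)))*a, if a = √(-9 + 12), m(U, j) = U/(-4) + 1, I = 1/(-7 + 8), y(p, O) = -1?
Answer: -193*√3/4 ≈ -83.571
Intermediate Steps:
I = 1 (I = 1/1 = 1)
m(U, j) = 1 - U/4 (m(U, j) = -U/4 + 1 = 1 - U/4)
a = √3 ≈ 1.7320
(-49 + m(I, y(-2, -1)))*a = (-49 + (1 - ¼*1))*√3 = (-49 + (1 - ¼))*√3 = (-49 + ¾)*√3 = -193*√3/4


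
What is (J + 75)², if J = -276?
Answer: 40401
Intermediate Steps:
(J + 75)² = (-276 + 75)² = (-201)² = 40401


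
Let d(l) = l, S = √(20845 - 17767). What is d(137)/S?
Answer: 137*√38/342 ≈ 2.4694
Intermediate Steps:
S = 9*√38 (S = √3078 = 9*√38 ≈ 55.480)
d(137)/S = 137/((9*√38)) = 137*(√38/342) = 137*√38/342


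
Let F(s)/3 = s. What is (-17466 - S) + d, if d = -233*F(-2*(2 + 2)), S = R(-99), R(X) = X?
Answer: -11775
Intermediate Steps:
F(s) = 3*s
S = -99
d = 5592 (d = -699*(-2*(2 + 2)) = -699*(-2*4) = -699*(-8) = -233*(-24) = 5592)
(-17466 - S) + d = (-17466 - 1*(-99)) + 5592 = (-17466 + 99) + 5592 = -17367 + 5592 = -11775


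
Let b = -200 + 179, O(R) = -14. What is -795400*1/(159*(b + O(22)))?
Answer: 159080/1113 ≈ 142.93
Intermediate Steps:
b = -21
-795400*1/(159*(b + O(22))) = -795400*1/(159*(-21 - 14)) = -795400/(159*(-35)) = -795400/(-5565) = -795400*(-1/5565) = 159080/1113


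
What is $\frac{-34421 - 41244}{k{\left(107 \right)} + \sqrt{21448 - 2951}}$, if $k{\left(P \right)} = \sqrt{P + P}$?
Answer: $- \frac{75665}{\sqrt{214} + \sqrt{18497}} \approx -502.32$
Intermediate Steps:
$k{\left(P \right)} = \sqrt{2} \sqrt{P}$ ($k{\left(P \right)} = \sqrt{2 P} = \sqrt{2} \sqrt{P}$)
$\frac{-34421 - 41244}{k{\left(107 \right)} + \sqrt{21448 - 2951}} = \frac{-34421 - 41244}{\sqrt{2} \sqrt{107} + \sqrt{21448 - 2951}} = - \frac{75665}{\sqrt{214} + \sqrt{18497}}$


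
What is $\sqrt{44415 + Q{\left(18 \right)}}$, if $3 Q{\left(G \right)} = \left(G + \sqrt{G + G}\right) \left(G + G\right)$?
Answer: $3 \sqrt{4967} \approx 211.43$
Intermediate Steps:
$Q{\left(G \right)} = \frac{2 G \left(G + \sqrt{2} \sqrt{G}\right)}{3}$ ($Q{\left(G \right)} = \frac{\left(G + \sqrt{G + G}\right) \left(G + G\right)}{3} = \frac{\left(G + \sqrt{2 G}\right) 2 G}{3} = \frac{\left(G + \sqrt{2} \sqrt{G}\right) 2 G}{3} = \frac{2 G \left(G + \sqrt{2} \sqrt{G}\right)}{3}$)
$\sqrt{44415 + Q{\left(18 \right)}} = \sqrt{44415 + \left(\frac{2 \cdot 18^{2}}{3} + \frac{2 \sqrt{2} \cdot 18^{\frac{3}{2}}}{3}\right)} = \sqrt{44415 + \left(\frac{2}{3} \cdot 324 + \frac{2 \sqrt{2} \cdot 54 \sqrt{2}}{3}\right)} = \sqrt{44415 + \left(216 + 72\right)} = \sqrt{44415 + 288} = \sqrt{44703} = 3 \sqrt{4967}$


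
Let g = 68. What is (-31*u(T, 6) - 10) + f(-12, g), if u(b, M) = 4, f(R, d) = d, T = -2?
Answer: -66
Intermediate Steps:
(-31*u(T, 6) - 10) + f(-12, g) = (-31*4 - 10) + 68 = (-124 - 10) + 68 = -134 + 68 = -66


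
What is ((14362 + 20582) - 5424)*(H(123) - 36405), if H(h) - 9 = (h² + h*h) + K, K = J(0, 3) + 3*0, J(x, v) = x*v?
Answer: -181193760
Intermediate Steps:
J(x, v) = v*x
K = 0 (K = 3*0 + 3*0 = 0 + 0 = 0)
H(h) = 9 + 2*h² (H(h) = 9 + ((h² + h*h) + 0) = 9 + ((h² + h²) + 0) = 9 + (2*h² + 0) = 9 + 2*h²)
((14362 + 20582) - 5424)*(H(123) - 36405) = ((14362 + 20582) - 5424)*((9 + 2*123²) - 36405) = (34944 - 5424)*((9 + 2*15129) - 36405) = 29520*((9 + 30258) - 36405) = 29520*(30267 - 36405) = 29520*(-6138) = -181193760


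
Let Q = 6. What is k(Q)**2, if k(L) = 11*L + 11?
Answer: 5929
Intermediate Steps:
k(L) = 11 + 11*L
k(Q)**2 = (11 + 11*6)**2 = (11 + 66)**2 = 77**2 = 5929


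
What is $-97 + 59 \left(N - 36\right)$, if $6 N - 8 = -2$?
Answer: $-2162$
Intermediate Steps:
$N = 1$ ($N = \frac{4}{3} + \frac{1}{6} \left(-2\right) = \frac{4}{3} - \frac{1}{3} = 1$)
$-97 + 59 \left(N - 36\right) = -97 + 59 \left(1 - 36\right) = -97 + 59 \left(-35\right) = -97 - 2065 = -2162$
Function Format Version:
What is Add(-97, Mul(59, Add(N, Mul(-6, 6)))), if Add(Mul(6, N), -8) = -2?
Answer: -2162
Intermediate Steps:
N = 1 (N = Add(Rational(4, 3), Mul(Rational(1, 6), -2)) = Add(Rational(4, 3), Rational(-1, 3)) = 1)
Add(-97, Mul(59, Add(N, Mul(-6, 6)))) = Add(-97, Mul(59, Add(1, Mul(-6, 6)))) = Add(-97, Mul(59, Add(1, -36))) = Add(-97, Mul(59, -35)) = Add(-97, -2065) = -2162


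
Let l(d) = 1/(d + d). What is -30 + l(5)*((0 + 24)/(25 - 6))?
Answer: -2838/95 ≈ -29.874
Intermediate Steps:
l(d) = 1/(2*d)
-30 + l(5)*((0 + 24)/(25 - 6)) = -30 + ((½)/5)*((0 + 24)/(25 - 6)) = -30 + ((½)*(⅕))*(24/19) = -30 + (24*(1/19))/10 = -30 + (⅒)*(24/19) = -30 + 12/95 = -2838/95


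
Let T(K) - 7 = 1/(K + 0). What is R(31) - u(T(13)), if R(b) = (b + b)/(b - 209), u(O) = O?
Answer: -8591/1157 ≈ -7.4252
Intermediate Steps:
T(K) = 7 + 1/K (T(K) = 7 + 1/(K + 0) = 7 + 1/K)
R(b) = 2*b/(-209 + b) (R(b) = (2*b)/(-209 + b) = 2*b/(-209 + b))
R(31) - u(T(13)) = 2*31/(-209 + 31) - (7 + 1/13) = 2*31/(-178) - (7 + 1/13) = 2*31*(-1/178) - 1*92/13 = -31/89 - 92/13 = -8591/1157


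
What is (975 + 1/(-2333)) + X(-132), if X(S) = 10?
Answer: 2298004/2333 ≈ 985.00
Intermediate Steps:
(975 + 1/(-2333)) + X(-132) = (975 + 1/(-2333)) + 10 = (975 - 1/2333) + 10 = 2274674/2333 + 10 = 2298004/2333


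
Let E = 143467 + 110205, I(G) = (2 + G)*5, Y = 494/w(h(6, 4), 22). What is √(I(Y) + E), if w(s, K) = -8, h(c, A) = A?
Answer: 13*√5997/2 ≈ 503.36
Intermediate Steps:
Y = -247/4 (Y = 494/(-8) = 494*(-⅛) = -247/4 ≈ -61.750)
I(G) = 10 + 5*G
E = 253672
√(I(Y) + E) = √((10 + 5*(-247/4)) + 253672) = √((10 - 1235/4) + 253672) = √(-1195/4 + 253672) = √(1013493/4) = 13*√5997/2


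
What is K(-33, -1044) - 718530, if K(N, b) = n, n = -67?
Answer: -718597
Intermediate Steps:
K(N, b) = -67
K(-33, -1044) - 718530 = -67 - 718530 = -718597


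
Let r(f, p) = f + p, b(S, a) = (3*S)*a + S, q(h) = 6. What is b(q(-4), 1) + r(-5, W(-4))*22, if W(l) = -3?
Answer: -152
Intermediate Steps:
b(S, a) = S + 3*S*a (b(S, a) = 3*S*a + S = S + 3*S*a)
b(q(-4), 1) + r(-5, W(-4))*22 = 6*(1 + 3*1) + (-5 - 3)*22 = 6*(1 + 3) - 8*22 = 6*4 - 176 = 24 - 176 = -152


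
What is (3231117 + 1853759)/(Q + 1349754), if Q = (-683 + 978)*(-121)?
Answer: 5084876/1314059 ≈ 3.8696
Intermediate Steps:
Q = -35695 (Q = 295*(-121) = -35695)
(3231117 + 1853759)/(Q + 1349754) = (3231117 + 1853759)/(-35695 + 1349754) = 5084876/1314059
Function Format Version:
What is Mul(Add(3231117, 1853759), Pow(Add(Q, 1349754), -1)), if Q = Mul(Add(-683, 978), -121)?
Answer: Rational(5084876, 1314059) ≈ 3.8696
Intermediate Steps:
Q = -35695 (Q = Mul(295, -121) = -35695)
Mul(Add(3231117, 1853759), Pow(Add(Q, 1349754), -1)) = Mul(Add(3231117, 1853759), Pow(Add(-35695, 1349754), -1)) = Mul(5084876, Pow(1314059, -1)) = Mul(5084876, Rational(1, 1314059)) = Rational(5084876, 1314059)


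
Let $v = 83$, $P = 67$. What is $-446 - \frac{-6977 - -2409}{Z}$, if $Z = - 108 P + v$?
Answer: $- \frac{3194806}{7153} \approx -446.64$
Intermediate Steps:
$Z = -7153$ ($Z = \left(-108\right) 67 + 83 = -7236 + 83 = -7153$)
$-446 - \frac{-6977 - -2409}{Z} = -446 - \frac{-6977 - -2409}{-7153} = -446 - \left(-6977 + 2409\right) \left(- \frac{1}{7153}\right) = -446 - \left(-4568\right) \left(- \frac{1}{7153}\right) = -446 - \frac{4568}{7153} = - \frac{3194806}{7153}$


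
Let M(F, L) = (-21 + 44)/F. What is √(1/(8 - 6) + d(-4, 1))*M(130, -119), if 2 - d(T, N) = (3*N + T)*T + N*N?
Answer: 23*I*√10/260 ≈ 0.27974*I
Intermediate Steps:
d(T, N) = 2 - N² - T*(T + 3*N) (d(T, N) = 2 - ((3*N + T)*T + N*N) = 2 - ((T + 3*N)*T + N²) = 2 - (T*(T + 3*N) + N²) = 2 - (N² + T*(T + 3*N)) = 2 + (-N² - T*(T + 3*N)) = 2 - N² - T*(T + 3*N))
M(F, L) = 23/F
√(1/(8 - 6) + d(-4, 1))*M(130, -119) = √(1/(8 - 6) + (2 - 1*1² - 1*(-4)² - 3*1*(-4)))*(23/130) = √(1/2 + (2 - 1*1 - 1*16 + 12))*(23*(1/130)) = √(½ + (2 - 1 - 16 + 12))*(23/130) = √(½ - 3)*(23/130) = √(-5/2)*(23/130) = (I*√10/2)*(23/130) = 23*I*√10/260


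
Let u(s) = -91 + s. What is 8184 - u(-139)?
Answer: 8414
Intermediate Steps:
8184 - u(-139) = 8184 - (-91 - 139) = 8184 - 1*(-230) = 8184 + 230 = 8414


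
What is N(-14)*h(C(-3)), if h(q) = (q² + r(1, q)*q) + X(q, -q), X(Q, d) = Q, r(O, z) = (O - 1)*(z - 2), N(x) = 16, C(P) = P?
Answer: 96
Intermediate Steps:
r(O, z) = (-1 + O)*(-2 + z)
h(q) = q + q² (h(q) = (q² + (2 - q - 2*1 + 1*q)*q) + q = (q² + (2 - q - 2 + q)*q) + q = (q² + 0*q) + q = (q² + 0) + q = q² + q = q + q²)
N(-14)*h(C(-3)) = 16*(-3*(1 - 3)) = 16*(-3*(-2)) = 16*6 = 96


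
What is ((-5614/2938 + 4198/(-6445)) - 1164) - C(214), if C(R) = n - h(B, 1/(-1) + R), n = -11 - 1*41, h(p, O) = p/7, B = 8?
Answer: -73790679919/66273935 ≈ -1113.4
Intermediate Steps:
h(p, O) = p/7 (h(p, O) = p*(1/7) = p/7)
n = -52 (n = -11 - 41 = -52)
C(R) = -372/7 (C(R) = -52 - 8/7 = -372/7)
((-5614/2938 + 4198/(-6445)) - 1164) - C(214) = ((-5614/2938 + 4198/(-6445)) - 1164) - 1*(-372/7) = ((-5614*1/2938 + 4198*(-1/6445)) - 1164) + 372/7 = ((-2807/1469 - 4198/6445) - 1164) + 372/7 = (-24257977/9467705 - 1164) + 372/7 = -11044666597/9467705 + 372/7 = -73790679919/66273935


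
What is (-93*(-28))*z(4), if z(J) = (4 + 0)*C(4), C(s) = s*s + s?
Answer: 208320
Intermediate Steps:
C(s) = s + s² (C(s) = s² + s = s + s²)
z(J) = 80 (z(J) = (4 + 0)*(4*(1 + 4)) = 4*(4*5) = 4*20 = 80)
(-93*(-28))*z(4) = -93*(-28)*80 = 2604*80 = 208320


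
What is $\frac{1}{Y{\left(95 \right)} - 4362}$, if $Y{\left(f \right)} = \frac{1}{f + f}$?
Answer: $- \frac{190}{828779} \approx -0.00022925$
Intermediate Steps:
$Y{\left(f \right)} = \frac{1}{2 f}$
$\frac{1}{Y{\left(95 \right)} - 4362} = \frac{1}{\frac{1}{2 \cdot 95} - 4362} = \frac{1}{\frac{1}{2} \cdot \frac{1}{95} - 4362} = \frac{1}{\frac{1}{190} - 4362} = \frac{1}{- \frac{828779}{190}} = - \frac{190}{828779}$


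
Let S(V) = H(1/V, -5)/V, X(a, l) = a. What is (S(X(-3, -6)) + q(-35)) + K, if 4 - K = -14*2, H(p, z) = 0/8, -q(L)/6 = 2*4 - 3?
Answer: 2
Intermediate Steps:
q(L) = -30 (q(L) = -6*(2*4 - 3) = -6*(8 - 3) = -6*5 = -30)
H(p, z) = 0 (H(p, z) = 0*(⅛) = 0)
K = 32 (K = 4 - (-14)*2 = 4 - 1*(-28) = 4 + 28 = 32)
S(V) = 0 (S(V) = 0/V = 0)
(S(X(-3, -6)) + q(-35)) + K = (0 - 30) + 32 = -30 + 32 = 2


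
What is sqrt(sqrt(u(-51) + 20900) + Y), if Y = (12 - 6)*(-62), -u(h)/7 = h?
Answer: sqrt(-372 + sqrt(21257)) ≈ 15.04*I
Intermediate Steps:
u(h) = -7*h
Y = -372 (Y = 6*(-62) = -372)
sqrt(sqrt(u(-51) + 20900) + Y) = sqrt(sqrt(-7*(-51) + 20900) - 372) = sqrt(sqrt(357 + 20900) - 372) = sqrt(sqrt(21257) - 372) = sqrt(-372 + sqrt(21257))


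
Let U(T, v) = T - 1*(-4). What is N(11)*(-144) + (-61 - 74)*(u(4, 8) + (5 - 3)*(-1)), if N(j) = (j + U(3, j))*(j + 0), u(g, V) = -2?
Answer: -27972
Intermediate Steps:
U(T, v) = 4 + T (U(T, v) = T + 4 = 4 + T)
N(j) = j*(7 + j) (N(j) = (j + (4 + 3))*(j + 0) = (j + 7)*j = (7 + j)*j = j*(7 + j))
N(11)*(-144) + (-61 - 74)*(u(4, 8) + (5 - 3)*(-1)) = (11*(7 + 11))*(-144) + (-61 - 74)*(-2 + (5 - 3)*(-1)) = (11*18)*(-144) - 135*(-2 + 2*(-1)) = 198*(-144) - 135*(-2 - 2) = -28512 - 135*(-4) = -28512 + 540 = -27972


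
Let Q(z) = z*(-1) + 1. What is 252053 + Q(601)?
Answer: 251453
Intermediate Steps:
Q(z) = 1 - z (Q(z) = -z + 1 = 1 - z)
252053 + Q(601) = 252053 + (1 - 1*601) = 252053 + (1 - 601) = 252053 - 600 = 251453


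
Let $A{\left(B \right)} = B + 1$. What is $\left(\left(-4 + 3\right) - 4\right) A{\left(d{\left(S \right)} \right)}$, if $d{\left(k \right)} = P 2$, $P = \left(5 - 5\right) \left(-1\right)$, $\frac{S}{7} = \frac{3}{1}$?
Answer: $-5$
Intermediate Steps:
$S = 21$ ($S = 7 \cdot \frac{3}{1} = 7 \cdot 3 \cdot 1 = 7 \cdot 3 = 21$)
$P = 0$ ($P = 0 \left(-1\right) = 0$)
$d{\left(k \right)} = 0$ ($d{\left(k \right)} = 0 \cdot 2 = 0$)
$A{\left(B \right)} = 1 + B$
$\left(\left(-4 + 3\right) - 4\right) A{\left(d{\left(S \right)} \right)} = \left(\left(-4 + 3\right) - 4\right) \left(1 + 0\right) = \left(-1 - 4\right) 1 = \left(-5\right) 1 = -5$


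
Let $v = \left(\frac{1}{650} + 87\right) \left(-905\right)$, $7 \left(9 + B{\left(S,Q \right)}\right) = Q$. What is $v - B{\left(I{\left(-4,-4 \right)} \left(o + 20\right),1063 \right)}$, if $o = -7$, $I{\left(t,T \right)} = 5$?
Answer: $- \frac{71780117}{910} \approx -78879.0$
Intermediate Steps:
$B{\left(S,Q \right)} = -9 + \frac{Q}{7}$
$v = - \frac{10235731}{130}$ ($v = \left(\frac{1}{650} + 87\right) \left(-905\right) = \frac{56551}{650} \left(-905\right) = - \frac{10235731}{130} \approx -78736.0$)
$v - B{\left(I{\left(-4,-4 \right)} \left(o + 20\right),1063 \right)} = - \frac{10235731}{130} - \left(-9 + \frac{1}{7} \cdot 1063\right) = - \frac{10235731}{130} - \left(-9 + \frac{1063}{7}\right) = - \frac{10235731}{130} - \frac{1000}{7} = - \frac{71780117}{910}$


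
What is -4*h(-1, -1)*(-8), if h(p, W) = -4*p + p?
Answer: 96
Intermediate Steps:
h(p, W) = -3*p
-4*h(-1, -1)*(-8) = -(-12)*(-1)*(-8) = -4*3*(-8) = -12*(-8) = 96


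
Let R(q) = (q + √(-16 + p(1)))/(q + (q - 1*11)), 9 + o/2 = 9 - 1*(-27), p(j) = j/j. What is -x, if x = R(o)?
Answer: -54/97 - I*√15/97 ≈ -0.5567 - 0.039928*I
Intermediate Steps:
p(j) = 1
o = 54 (o = -18 + 2*(9 - 1*(-27)) = -18 + 2*(9 + 27) = -18 + 2*36 = -18 + 72 = 54)
R(q) = (q + I*√15)/(-11 + 2*q) (R(q) = (q + √(-16 + 1))/(q + (q - 1*11)) = (q + √(-15))/(q + (q - 11)) = (q + I*√15)/(q + (-11 + q)) = (q + I*√15)/(-11 + 2*q))
x = 54/97 + I*√15/97 (x = (54 + I*√15)/(-11 + 2*54) = (54 + I*√15)/(-11 + 108) = (54 + I*√15)/97 = 54/97 + I*√15/97 ≈ 0.5567 + 0.039928*I)
-x = -(54/97 + I*√15/97) = -54/97 - I*√15/97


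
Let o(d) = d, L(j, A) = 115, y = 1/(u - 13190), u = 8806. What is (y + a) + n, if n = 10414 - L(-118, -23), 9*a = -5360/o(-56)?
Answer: 2847438625/276192 ≈ 10310.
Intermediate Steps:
y = -1/4384 (y = 1/(8806 - 13190) = 1/(-4384) = -1/4384 ≈ -0.00022810)
a = 670/63 (a = (-5360/(-56))/9 = (-5360*(-1/56))/9 = (⅑)*(670/7) = 670/63 ≈ 10.635)
n = 10299 (n = 10414 - 1*115 = 10414 - 115 = 10299)
(y + a) + n = (-1/4384 + 670/63) + 10299 = 2937217/276192 + 10299 = 2847438625/276192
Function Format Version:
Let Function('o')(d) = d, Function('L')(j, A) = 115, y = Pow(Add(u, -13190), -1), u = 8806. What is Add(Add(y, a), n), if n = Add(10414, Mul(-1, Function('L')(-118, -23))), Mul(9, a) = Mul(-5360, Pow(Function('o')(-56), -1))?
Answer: Rational(2847438625, 276192) ≈ 10310.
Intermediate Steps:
y = Rational(-1, 4384) (y = Pow(Add(8806, -13190), -1) = Pow(-4384, -1) = Rational(-1, 4384) ≈ -0.00022810)
a = Rational(670, 63) (a = Mul(Rational(1, 9), Mul(-5360, Pow(-56, -1))) = Mul(Rational(1, 9), Mul(-5360, Rational(-1, 56))) = Mul(Rational(1, 9), Rational(670, 7)) = Rational(670, 63) ≈ 10.635)
n = 10299 (n = Add(10414, Mul(-1, 115)) = Add(10414, -115) = 10299)
Add(Add(y, a), n) = Add(Add(Rational(-1, 4384), Rational(670, 63)), 10299) = Add(Rational(2937217, 276192), 10299) = Rational(2847438625, 276192)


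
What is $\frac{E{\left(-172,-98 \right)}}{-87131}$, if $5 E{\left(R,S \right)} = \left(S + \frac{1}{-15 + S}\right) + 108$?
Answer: $- \frac{1129}{49229015} \approx -2.2934 \cdot 10^{-5}$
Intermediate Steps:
$E{\left(R,S \right)} = \frac{108}{5} + \frac{S}{5} + \frac{1}{5 \left(-15 + S\right)}$ ($E{\left(R,S \right)} = \frac{\left(S + \frac{1}{-15 + S}\right) + 108}{5} = \frac{108 + S + \frac{1}{-15 + S}}{5} = \frac{108}{5} + \frac{S}{5} + \frac{1}{5 \left(-15 + S\right)}$)
$\frac{E{\left(-172,-98 \right)}}{-87131} = \frac{\frac{1}{5} \frac{1}{-15 - 98} \left(-1619 + \left(-98\right)^{2} + 93 \left(-98\right)\right)}{-87131} = \frac{-1619 + 9604 - 9114}{5 \left(-113\right)} \left(- \frac{1}{87131}\right) = \frac{1}{5} \left(- \frac{1}{113}\right) \left(-1129\right) \left(- \frac{1}{87131}\right) = \frac{1129}{565} \left(- \frac{1}{87131}\right) = - \frac{1129}{49229015}$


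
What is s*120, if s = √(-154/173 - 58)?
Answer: 720*I*√48959/173 ≈ 920.88*I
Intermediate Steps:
s = 6*I*√48959/173 (s = √(-154*1/173 - 58) = √(-154/173 - 58) = √(-10188/173) = 6*I*√48959/173 ≈ 7.674*I)
s*120 = (6*I*√48959/173)*120 = 720*I*√48959/173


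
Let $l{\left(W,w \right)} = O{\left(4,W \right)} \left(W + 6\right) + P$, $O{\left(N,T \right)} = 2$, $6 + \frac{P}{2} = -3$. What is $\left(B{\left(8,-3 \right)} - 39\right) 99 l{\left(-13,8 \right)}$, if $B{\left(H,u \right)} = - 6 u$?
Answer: $66528$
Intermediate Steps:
$P = -18$ ($P = -12 + 2 \left(-3\right) = -12 - 6 = -18$)
$l{\left(W,w \right)} = -6 + 2 W$ ($l{\left(W,w \right)} = 2 \left(W + 6\right) - 18 = 2 \left(6 + W\right) - 18 = \left(12 + 2 W\right) - 18 = -6 + 2 W$)
$\left(B{\left(8,-3 \right)} - 39\right) 99 l{\left(-13,8 \right)} = \left(\left(-6\right) \left(-3\right) - 39\right) 99 \left(-6 + 2 \left(-13\right)\right) = \left(18 - 39\right) 99 \left(-6 - 26\right) = \left(-21\right) 99 \left(-32\right) = \left(-2079\right) \left(-32\right) = 66528$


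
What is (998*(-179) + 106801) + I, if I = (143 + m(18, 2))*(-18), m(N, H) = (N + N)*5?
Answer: -77655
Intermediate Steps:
m(N, H) = 10*N (m(N, H) = (2*N)*5 = 10*N)
I = -5814 (I = (143 + 10*18)*(-18) = (143 + 180)*(-18) = 323*(-18) = -5814)
(998*(-179) + 106801) + I = (998*(-179) + 106801) - 5814 = (-178642 + 106801) - 5814 = -71841 - 5814 = -77655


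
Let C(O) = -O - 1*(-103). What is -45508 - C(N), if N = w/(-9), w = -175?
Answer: -410324/9 ≈ -45592.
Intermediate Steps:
N = 175/9 (N = -175/(-9) = -175*(-⅑) = 175/9 ≈ 19.444)
C(O) = 103 - O (C(O) = -O + 103 = 103 - O)
-45508 - C(N) = -45508 - (103 - 1*175/9) = -45508 - (103 - 175/9) = -45508 - 1*752/9 = -45508 - 752/9 = -410324/9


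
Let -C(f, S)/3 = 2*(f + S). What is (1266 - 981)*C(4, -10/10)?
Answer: -5130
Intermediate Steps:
C(f, S) = -6*S - 6*f (C(f, S) = -6*(f + S) = -6*(S + f) = -3*(2*S + 2*f) = -6*S - 6*f)
(1266 - 981)*C(4, -10/10) = (1266 - 981)*(-(-60)/10 - 6*4) = 285*(-(-60)/10 - 24) = 285*(-6*(-1) - 24) = 285*(6 - 24) = 285*(-18) = -5130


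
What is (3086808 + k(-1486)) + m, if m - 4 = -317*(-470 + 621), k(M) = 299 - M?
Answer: 3040730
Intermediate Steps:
m = -47863 (m = 4 - 317*(-470 + 621) = 4 - 317*151 = 4 - 47867 = -47863)
(3086808 + k(-1486)) + m = (3086808 + (299 - 1*(-1486))) - 47863 = (3086808 + (299 + 1486)) - 47863 = (3086808 + 1785) - 47863 = 3088593 - 47863 = 3040730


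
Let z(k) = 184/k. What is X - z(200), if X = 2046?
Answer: 51127/25 ≈ 2045.1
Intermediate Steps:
X - z(200) = 2046 - 184/200 = 2046 - 1*23/25 = 2046 - 23/25 = 51127/25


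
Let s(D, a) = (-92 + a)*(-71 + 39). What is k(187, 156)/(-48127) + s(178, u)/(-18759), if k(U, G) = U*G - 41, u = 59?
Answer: -199096847/300938131 ≈ -0.66159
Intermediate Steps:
s(D, a) = 2944 - 32*a (s(D, a) = (-92 + a)*(-32) = 2944 - 32*a)
k(U, G) = -41 + G*U (k(U, G) = G*U - 41 = -41 + G*U)
k(187, 156)/(-48127) + s(178, u)/(-18759) = (-41 + 156*187)/(-48127) + (2944 - 32*59)/(-18759) = (-41 + 29172)*(-1/48127) + (2944 - 1888)*(-1/18759) = 29131*(-1/48127) + 1056*(-1/18759) = -29131/48127 - 352/6253 = -199096847/300938131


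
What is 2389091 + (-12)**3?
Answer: 2387363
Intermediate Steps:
2389091 + (-12)**3 = 2389091 - 1728 = 2387363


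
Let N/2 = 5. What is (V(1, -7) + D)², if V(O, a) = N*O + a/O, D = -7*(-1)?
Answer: 100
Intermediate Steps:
N = 10 (N = 2*5 = 10)
D = 7
V(O, a) = 10*O + a/O
(V(1, -7) + D)² = ((10*1 - 7/1) + 7)² = ((10 - 7*1) + 7)² = ((10 - 7) + 7)² = (3 + 7)² = 10² = 100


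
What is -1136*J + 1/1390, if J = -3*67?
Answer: 317387041/1390 ≈ 2.2834e+5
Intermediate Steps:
J = -201
-1136*J + 1/1390 = -1136*(-201) + 1/1390 = 228336 + 1/1390 = 317387041/1390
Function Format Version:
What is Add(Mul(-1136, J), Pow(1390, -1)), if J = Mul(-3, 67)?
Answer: Rational(317387041, 1390) ≈ 2.2834e+5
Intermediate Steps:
J = -201
Add(Mul(-1136, J), Pow(1390, -1)) = Add(Mul(-1136, -201), Pow(1390, -1)) = Add(228336, Rational(1, 1390)) = Rational(317387041, 1390)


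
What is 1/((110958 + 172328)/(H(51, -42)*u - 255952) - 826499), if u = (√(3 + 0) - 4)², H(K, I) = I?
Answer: -851297996782417/703597882330084157572 + 2974503*√3/1407195764660168315144 ≈ -1.2099e-6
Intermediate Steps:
u = (-4 + √3)² (u = (√3 - 4)² = (-4 + √3)² ≈ 5.1436)
1/((110958 + 172328)/(H(51, -42)*u - 255952) - 826499) = 1/((110958 + 172328)/(-42*(4 - √3)² - 255952) - 826499) = 1/(283286/(-255952 - 42*(4 - √3)²) - 826499) = 1/(-826499 + 283286/(-255952 - 42*(4 - √3)²))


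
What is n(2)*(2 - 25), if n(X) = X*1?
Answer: -46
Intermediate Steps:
n(X) = X
n(2)*(2 - 25) = 2*(2 - 25) = 2*(-23) = -46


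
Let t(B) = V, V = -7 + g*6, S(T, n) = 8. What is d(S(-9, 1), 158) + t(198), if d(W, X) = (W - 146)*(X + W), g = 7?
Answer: -22873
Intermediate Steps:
V = 35 (V = -7 + 7*6 = -7 + 42 = 35)
t(B) = 35
d(W, X) = (-146 + W)*(W + X)
d(S(-9, 1), 158) + t(198) = (8² - 146*8 - 146*158 + 8*158) + 35 = (64 - 1168 - 23068 + 1264) + 35 = -22908 + 35 = -22873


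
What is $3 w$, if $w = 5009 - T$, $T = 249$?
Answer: $14280$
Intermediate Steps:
$w = 4760$ ($w = 5009 - 249 = 4760$)
$3 w = 3 \cdot 4760 = 14280$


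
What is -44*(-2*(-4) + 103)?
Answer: -4884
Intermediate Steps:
-44*(-2*(-4) + 103) = -44*(8 + 103) = -44*111 = -4884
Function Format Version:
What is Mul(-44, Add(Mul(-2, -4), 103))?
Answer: -4884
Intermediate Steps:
Mul(-44, Add(Mul(-2, -4), 103)) = Mul(-44, Add(8, 103)) = Mul(-44, 111) = -4884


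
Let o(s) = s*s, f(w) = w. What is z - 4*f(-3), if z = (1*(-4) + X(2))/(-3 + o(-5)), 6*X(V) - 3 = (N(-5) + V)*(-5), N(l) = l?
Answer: 263/22 ≈ 11.955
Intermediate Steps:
o(s) = s²
X(V) = 14/3 - 5*V/6 (X(V) = ½ + ((-5 + V)*(-5))/6 = ½ + (25 - 5*V)/6 = ½ + (25/6 - 5*V/6) = 14/3 - 5*V/6)
z = -1/22 (z = (1*(-4) + (14/3 - ⅚*2))/(-3 + (-5)²) = (-4 + (14/3 - 5/3))/(-3 + 25) = (-4 + 3)/22 = -1*1/22 = -1/22 ≈ -0.045455)
z - 4*f(-3) = -1/22 - 4*(-3) = -1/22 + 12 = 263/22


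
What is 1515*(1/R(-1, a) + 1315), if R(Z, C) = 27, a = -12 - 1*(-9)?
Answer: 17930530/9 ≈ 1.9923e+6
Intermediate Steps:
a = -3 (a = -12 + 9 = -3)
1515*(1/R(-1, a) + 1315) = 1515*(1/27 + 1315) = 1515*(35506/27) = 17930530/9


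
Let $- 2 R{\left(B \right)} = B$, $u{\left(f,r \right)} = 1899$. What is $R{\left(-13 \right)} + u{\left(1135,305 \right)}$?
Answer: $\frac{3811}{2} \approx 1905.5$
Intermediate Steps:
$R{\left(B \right)} = - \frac{B}{2}$
$R{\left(-13 \right)} + u{\left(1135,305 \right)} = \left(- \frac{1}{2}\right) \left(-13\right) + 1899 = \frac{13}{2} + 1899 = \frac{3811}{2}$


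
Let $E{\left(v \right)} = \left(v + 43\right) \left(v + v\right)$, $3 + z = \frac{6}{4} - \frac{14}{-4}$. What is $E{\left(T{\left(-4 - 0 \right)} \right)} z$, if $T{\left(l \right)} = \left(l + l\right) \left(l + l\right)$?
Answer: $27392$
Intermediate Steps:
$T{\left(l \right)} = 4 l^{2}$ ($T{\left(l \right)} = 2 l 2 l = 4 l^{2}$)
$z = 2$ ($z = -3 + \left(\frac{6}{4} - \frac{14}{-4}\right) = -3 + \left(6 \cdot \frac{1}{4} - - \frac{7}{2}\right) = -3 + \left(\frac{3}{2} + \frac{7}{2}\right) = -3 + 5 = 2$)
$E{\left(v \right)} = 2 v \left(43 + v\right)$ ($E{\left(v \right)} = \left(43 + v\right) 2 v = 2 v \left(43 + v\right)$)
$E{\left(T{\left(-4 - 0 \right)} \right)} z = 2 \cdot 4 \left(-4 - 0\right)^{2} \left(43 + 4 \left(-4 - 0\right)^{2}\right) 2 = 2 \cdot 4 \left(-4 + 0\right)^{2} \left(43 + 4 \left(-4 + 0\right)^{2}\right) 2 = 2 \cdot 4 \left(-4\right)^{2} \left(43 + 4 \left(-4\right)^{2}\right) 2 = 2 \cdot 4 \cdot 16 \left(43 + 4 \cdot 16\right) 2 = 2 \cdot 64 \left(43 + 64\right) 2 = 2 \cdot 64 \cdot 107 \cdot 2 = 13696 \cdot 2 = 27392$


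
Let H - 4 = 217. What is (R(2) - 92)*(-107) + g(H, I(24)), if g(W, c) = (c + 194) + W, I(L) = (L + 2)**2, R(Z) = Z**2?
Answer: 10507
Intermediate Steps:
H = 221 (H = 4 + 217 = 221)
I(L) = (2 + L)**2
g(W, c) = 194 + W + c (g(W, c) = (194 + c) + W = 194 + W + c)
(R(2) - 92)*(-107) + g(H, I(24)) = (2**2 - 92)*(-107) + (194 + 221 + (2 + 24)**2) = (4 - 92)*(-107) + (194 + 221 + 26**2) = -88*(-107) + (194 + 221 + 676) = 9416 + 1091 = 10507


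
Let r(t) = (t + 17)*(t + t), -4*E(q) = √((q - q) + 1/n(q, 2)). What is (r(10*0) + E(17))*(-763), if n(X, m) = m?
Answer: 763*√2/8 ≈ 134.88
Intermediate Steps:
E(q) = -√2/8 (E(q) = -√((q - q) + 1/2)/4 = -√(0 + ½)/4 = -√2/8)
r(t) = 2*t*(17 + t) (r(t) = (17 + t)*(2*t) = 2*t*(17 + t))
(r(10*0) + E(17))*(-763) = (2*(10*0)*(17 + 10*0) - √2/8)*(-763) = (2*0*(17 + 0) - √2/8)*(-763) = (2*0*17 - √2/8)*(-763) = (0 - √2/8)*(-763) = -√2/8*(-763) = 763*√2/8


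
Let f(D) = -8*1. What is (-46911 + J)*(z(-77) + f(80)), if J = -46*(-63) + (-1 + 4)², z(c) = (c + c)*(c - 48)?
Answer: -846724968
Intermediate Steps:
f(D) = -8
z(c) = 2*c*(-48 + c) (z(c) = (2*c)*(-48 + c) = 2*c*(-48 + c))
J = 2907 (J = 2898 + 3² = 2898 + 9 = 2907)
(-46911 + J)*(z(-77) + f(80)) = (-46911 + 2907)*(2*(-77)*(-48 - 77) - 8) = -44004*(2*(-77)*(-125) - 8) = -44004*(19250 - 8) = -44004*19242 = -846724968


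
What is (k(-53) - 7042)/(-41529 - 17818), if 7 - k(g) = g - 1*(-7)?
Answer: 6989/59347 ≈ 0.11776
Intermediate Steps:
k(g) = -g (k(g) = 7 - (g - 1*(-7)) = 7 - (g + 7) = 7 - (7 + g) = 7 + (-7 - g) = -g)
(k(-53) - 7042)/(-41529 - 17818) = (-1*(-53) - 7042)/(-41529 - 17818) = (53 - 7042)/(-59347) = -6989*(-1/59347) = 6989/59347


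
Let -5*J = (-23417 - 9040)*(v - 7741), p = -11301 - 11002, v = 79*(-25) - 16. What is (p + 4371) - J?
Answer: 315781864/5 ≈ 6.3156e+7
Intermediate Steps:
v = -1991 (v = -1975 - 16 = -1991)
p = -22303
J = -315871524/5 (J = -(-23417 - 9040)*(-1991 - 7741)/5 = -(-32457)*(-9732)/5 = -⅕*315871524 = -315871524/5 ≈ -6.3174e+7)
(p + 4371) - J = (-22303 + 4371) - 1*(-315871524/5) = -17932 + 315871524/5 = 315781864/5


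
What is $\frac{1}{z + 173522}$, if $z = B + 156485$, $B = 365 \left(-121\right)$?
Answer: $\frac{1}{285842} \approx 3.4984 \cdot 10^{-6}$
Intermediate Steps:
$B = -44165$
$z = 112320$ ($z = -44165 + 156485 = 112320$)
$\frac{1}{z + 173522} = \frac{1}{112320 + 173522} = \frac{1}{285842}$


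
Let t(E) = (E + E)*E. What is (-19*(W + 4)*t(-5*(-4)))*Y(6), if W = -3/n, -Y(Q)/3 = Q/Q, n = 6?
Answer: 159600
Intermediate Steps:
Y(Q) = -3 (Y(Q) = -3*Q/Q = -3*1 = -3)
t(E) = 2*E² (t(E) = (2*E)*E = 2*E²)
W = -½ (W = -3/6 = -3*⅙ = -½ ≈ -0.50000)
(-19*(W + 4)*t(-5*(-4)))*Y(6) = -19*(-½ + 4)*2*(-5*(-4))²*(-3) = -133*2*20²/2*(-3) = -133*2*400/2*(-3) = -133*800/2*(-3) = -19*2800*(-3) = -53200*(-3) = 159600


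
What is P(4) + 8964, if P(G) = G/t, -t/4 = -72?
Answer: 645409/72 ≈ 8964.0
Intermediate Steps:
t = 288 (t = -4*(-72) = 288)
P(G) = G/288
P(4) + 8964 = (1/288)*4 + 8964 = 1/72 + 8964 = 645409/72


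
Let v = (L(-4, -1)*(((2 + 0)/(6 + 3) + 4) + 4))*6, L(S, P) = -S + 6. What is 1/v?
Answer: 3/1480 ≈ 0.0020270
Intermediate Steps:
L(S, P) = 6 - S
v = 1480/3 (v = ((6 - 1*(-4))*(((2 + 0)/(6 + 3) + 4) + 4))*6 = ((6 + 4)*((2/9 + 4) + 4))*6 = (10*((2*(⅑) + 4) + 4))*6 = (10*((2/9 + 4) + 4))*6 = (10*(38/9 + 4))*6 = (10*(74/9))*6 = (740/9)*6 = 1480/3 ≈ 493.33)
1/v = 1/(1480/3) = 3/1480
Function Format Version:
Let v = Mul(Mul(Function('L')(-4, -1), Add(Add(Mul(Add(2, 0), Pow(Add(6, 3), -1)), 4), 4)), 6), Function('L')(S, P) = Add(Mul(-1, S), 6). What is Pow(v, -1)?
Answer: Rational(3, 1480) ≈ 0.0020270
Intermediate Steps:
Function('L')(S, P) = Add(6, Mul(-1, S))
v = Rational(1480, 3) (v = Mul(Mul(Add(6, Mul(-1, -4)), Add(Add(Mul(Add(2, 0), Pow(Add(6, 3), -1)), 4), 4)), 6) = Mul(Mul(Add(6, 4), Add(Add(Mul(2, Pow(9, -1)), 4), 4)), 6) = Mul(Mul(10, Add(Add(Mul(2, Rational(1, 9)), 4), 4)), 6) = Mul(Mul(10, Add(Add(Rational(2, 9), 4), 4)), 6) = Mul(Mul(10, Add(Rational(38, 9), 4)), 6) = Mul(Mul(10, Rational(74, 9)), 6) = Mul(Rational(740, 9), 6) = Rational(1480, 3) ≈ 493.33)
Pow(v, -1) = Pow(Rational(1480, 3), -1) = Rational(3, 1480)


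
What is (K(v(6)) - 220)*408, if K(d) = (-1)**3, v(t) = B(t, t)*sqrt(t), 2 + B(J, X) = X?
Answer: -90168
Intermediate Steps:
B(J, X) = -2 + X
v(t) = sqrt(t)*(-2 + t) (v(t) = (-2 + t)*sqrt(t) = sqrt(t)*(-2 + t))
K(d) = -1
(K(v(6)) - 220)*408 = (-1 - 220)*408 = -221*408 = -90168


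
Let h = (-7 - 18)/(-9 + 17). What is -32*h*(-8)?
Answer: -800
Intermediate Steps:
h = -25/8 ≈ -3.1250
-32*h*(-8) = -32*(-25/8)*(-8) = 100*(-8) = -800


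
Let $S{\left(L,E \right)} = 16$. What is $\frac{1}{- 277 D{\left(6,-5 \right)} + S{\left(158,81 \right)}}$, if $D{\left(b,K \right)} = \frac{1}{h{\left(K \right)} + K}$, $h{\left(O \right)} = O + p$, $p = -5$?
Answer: $\frac{15}{517} \approx 0.029014$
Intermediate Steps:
$h{\left(O \right)} = -5 + O$ ($h{\left(O \right)} = O - 5 = -5 + O$)
$D{\left(b,K \right)} = \frac{1}{-5 + 2 K}$ ($D{\left(b,K \right)} = \frac{1}{\left(-5 + K\right) + K} = \frac{1}{-5 + 2 K}$)
$\frac{1}{- 277 D{\left(6,-5 \right)} + S{\left(158,81 \right)}} = \frac{1}{- \frac{277}{-5 + 2 \left(-5\right)} + 16} = \frac{1}{- \frac{277}{-5 - 10} + 16} = \frac{1}{- \frac{277}{-15} + 16} = \frac{1}{\left(-277\right) \left(- \frac{1}{15}\right) + 16} = \frac{1}{\frac{277}{15} + 16} = \frac{1}{\frac{517}{15}} = \frac{15}{517}$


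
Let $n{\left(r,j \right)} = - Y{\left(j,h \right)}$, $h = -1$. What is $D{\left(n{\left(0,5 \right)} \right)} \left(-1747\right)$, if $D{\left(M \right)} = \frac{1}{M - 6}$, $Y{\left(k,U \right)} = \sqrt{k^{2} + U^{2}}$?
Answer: $\frac{5241}{5} - \frac{1747 \sqrt{26}}{10} \approx 157.4$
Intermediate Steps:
$Y{\left(k,U \right)} = \sqrt{U^{2} + k^{2}}$
$n{\left(r,j \right)} = - \sqrt{1 + j^{2}}$ ($n{\left(r,j \right)} = - \sqrt{\left(-1\right)^{2} + j^{2}} = - \sqrt{1 + j^{2}}$)
$D{\left(M \right)} = \frac{1}{-6 + M}$
$D{\left(n{\left(0,5 \right)} \right)} \left(-1747\right) = \frac{1}{-6 - \sqrt{1 + 5^{2}}} \left(-1747\right) = \frac{1}{-6 - \sqrt{1 + 25}} \left(-1747\right) = \frac{1}{-6 - \sqrt{26}} \left(-1747\right) = - \frac{1747}{-6 - \sqrt{26}}$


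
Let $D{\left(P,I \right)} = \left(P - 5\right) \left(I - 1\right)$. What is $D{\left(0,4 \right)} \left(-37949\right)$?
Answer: $569235$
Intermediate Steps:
$D{\left(P,I \right)} = \left(-1 + I\right) \left(-5 + P\right)$ ($D{\left(P,I \right)} = \left(-5 + P\right) \left(-1 + I\right) = \left(-1 + I\right) \left(-5 + P\right)$)
$D{\left(0,4 \right)} \left(-37949\right) = \left(5 - 0 - 20 + 4 \cdot 0\right) \left(-37949\right) = \left(5 + 0 - 20 + 0\right) \left(-37949\right) = \left(-15\right) \left(-37949\right) = 569235$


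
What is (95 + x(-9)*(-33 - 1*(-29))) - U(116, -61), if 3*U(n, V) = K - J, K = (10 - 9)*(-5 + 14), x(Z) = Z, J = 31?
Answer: 415/3 ≈ 138.33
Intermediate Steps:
K = 9 (K = 1*9 = 9)
U(n, V) = -22/3 (U(n, V) = (9 - 1*31)/3 = (9 - 31)/3 = (⅓)*(-22) = -22/3)
(95 + x(-9)*(-33 - 1*(-29))) - U(116, -61) = (95 - 9*(-33 - 1*(-29))) - 1*(-22/3) = (95 - 9*(-33 + 29)) + 22/3 = (95 - 9*(-4)) + 22/3 = (95 + 36) + 22/3 = 131 + 22/3 = 415/3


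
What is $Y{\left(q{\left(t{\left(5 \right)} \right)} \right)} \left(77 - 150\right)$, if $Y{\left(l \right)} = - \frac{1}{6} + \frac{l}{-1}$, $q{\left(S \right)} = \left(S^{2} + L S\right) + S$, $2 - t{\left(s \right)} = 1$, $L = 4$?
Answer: $\frac{2701}{6} \approx 450.17$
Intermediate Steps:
$t{\left(s \right)} = 1$ ($t{\left(s \right)} = 2 - 1 = 1$)
$q{\left(S \right)} = S^{2} + 5 S$ ($q{\left(S \right)} = \left(S^{2} + 4 S\right) + S = S^{2} + 5 S$)
$Y{\left(l \right)} = - \frac{1}{6} - l$ ($Y{\left(l \right)} = \left(-1\right) \frac{1}{6} + l \left(-1\right) = - \frac{1}{6} - l$)
$Y{\left(q{\left(t{\left(5 \right)} \right)} \right)} \left(77 - 150\right) = \left(- \frac{1}{6} - 1 \left(5 + 1\right)\right) \left(77 - 150\right) = \left(- \frac{1}{6} - 1 \cdot 6\right) \left(-73\right) = \left(- \frac{1}{6} - 6\right) \left(-73\right) = \left(- \frac{37}{6}\right) \left(-73\right) = \frac{2701}{6}$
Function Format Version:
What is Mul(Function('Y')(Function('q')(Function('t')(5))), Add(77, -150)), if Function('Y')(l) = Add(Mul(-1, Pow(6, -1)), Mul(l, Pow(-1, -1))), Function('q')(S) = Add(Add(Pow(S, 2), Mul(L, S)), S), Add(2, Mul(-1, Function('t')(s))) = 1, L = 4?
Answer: Rational(2701, 6) ≈ 450.17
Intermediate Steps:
Function('t')(s) = 1 (Function('t')(s) = Add(2, Mul(-1, 1)) = Add(2, -1) = 1)
Function('q')(S) = Add(Pow(S, 2), Mul(5, S)) (Function('q')(S) = Add(Add(Pow(S, 2), Mul(4, S)), S) = Add(Pow(S, 2), Mul(5, S)))
Function('Y')(l) = Add(Rational(-1, 6), Mul(-1, l)) (Function('Y')(l) = Add(Mul(-1, Rational(1, 6)), Mul(l, -1)) = Add(Rational(-1, 6), Mul(-1, l)))
Mul(Function('Y')(Function('q')(Function('t')(5))), Add(77, -150)) = Mul(Add(Rational(-1, 6), Mul(-1, Mul(1, Add(5, 1)))), Add(77, -150)) = Mul(Add(Rational(-1, 6), Mul(-1, Mul(1, 6))), -73) = Mul(Add(Rational(-1, 6), Mul(-1, 6)), -73) = Mul(Add(Rational(-1, 6), -6), -73) = Mul(Rational(-37, 6), -73) = Rational(2701, 6)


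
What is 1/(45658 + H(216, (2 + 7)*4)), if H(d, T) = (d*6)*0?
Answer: 1/45658 ≈ 2.1902e-5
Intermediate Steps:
H(d, T) = 0 (H(d, T) = (6*d)*0 = 0)
1/(45658 + H(216, (2 + 7)*4)) = 1/(45658 + 0) = 1/45658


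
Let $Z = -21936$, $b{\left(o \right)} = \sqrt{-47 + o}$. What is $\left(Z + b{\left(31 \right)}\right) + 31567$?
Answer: $9631 + 4 i \approx 9631.0 + 4.0 i$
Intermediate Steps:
$\left(Z + b{\left(31 \right)}\right) + 31567 = \left(-21936 + \sqrt{-47 + 31}\right) + 31567 = \left(-21936 + \sqrt{-16}\right) + 31567 = \left(-21936 + 4 i\right) + 31567 = 9631 + 4 i$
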